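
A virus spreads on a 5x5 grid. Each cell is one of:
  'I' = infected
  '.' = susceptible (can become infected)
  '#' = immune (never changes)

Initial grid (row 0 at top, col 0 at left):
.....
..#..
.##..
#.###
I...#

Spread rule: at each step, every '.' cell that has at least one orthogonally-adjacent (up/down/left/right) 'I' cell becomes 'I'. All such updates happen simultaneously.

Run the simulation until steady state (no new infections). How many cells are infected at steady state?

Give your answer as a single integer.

Step 0 (initial): 1 infected
Step 1: +1 new -> 2 infected
Step 2: +2 new -> 4 infected
Step 3: +1 new -> 5 infected
Step 4: +0 new -> 5 infected

Answer: 5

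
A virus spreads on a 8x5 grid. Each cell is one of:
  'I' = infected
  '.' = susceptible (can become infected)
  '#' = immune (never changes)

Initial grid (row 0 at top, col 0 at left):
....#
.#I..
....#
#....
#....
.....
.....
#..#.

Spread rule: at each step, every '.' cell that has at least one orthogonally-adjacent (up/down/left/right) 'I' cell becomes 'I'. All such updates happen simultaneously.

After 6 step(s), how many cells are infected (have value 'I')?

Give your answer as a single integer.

Step 0 (initial): 1 infected
Step 1: +3 new -> 4 infected
Step 2: +6 new -> 10 infected
Step 3: +5 new -> 15 infected
Step 4: +5 new -> 20 infected
Step 5: +4 new -> 24 infected
Step 6: +5 new -> 29 infected

Answer: 29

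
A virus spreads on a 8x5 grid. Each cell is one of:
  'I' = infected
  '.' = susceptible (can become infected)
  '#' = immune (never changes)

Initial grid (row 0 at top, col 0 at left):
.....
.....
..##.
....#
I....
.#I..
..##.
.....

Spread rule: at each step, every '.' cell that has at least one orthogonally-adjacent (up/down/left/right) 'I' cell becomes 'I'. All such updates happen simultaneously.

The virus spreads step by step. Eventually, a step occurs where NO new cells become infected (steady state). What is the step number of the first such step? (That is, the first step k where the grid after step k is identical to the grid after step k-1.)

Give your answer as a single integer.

Answer: 9

Derivation:
Step 0 (initial): 2 infected
Step 1: +5 new -> 7 infected
Step 2: +6 new -> 13 infected
Step 3: +7 new -> 20 infected
Step 4: +4 new -> 24 infected
Step 5: +4 new -> 28 infected
Step 6: +2 new -> 30 infected
Step 7: +2 new -> 32 infected
Step 8: +2 new -> 34 infected
Step 9: +0 new -> 34 infected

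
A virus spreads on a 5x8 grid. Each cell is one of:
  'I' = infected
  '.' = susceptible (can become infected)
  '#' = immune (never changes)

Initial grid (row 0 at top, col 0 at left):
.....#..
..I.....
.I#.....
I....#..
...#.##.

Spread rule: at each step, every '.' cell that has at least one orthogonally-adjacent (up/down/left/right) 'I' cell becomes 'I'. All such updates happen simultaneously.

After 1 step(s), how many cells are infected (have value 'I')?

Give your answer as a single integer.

Answer: 9

Derivation:
Step 0 (initial): 3 infected
Step 1: +6 new -> 9 infected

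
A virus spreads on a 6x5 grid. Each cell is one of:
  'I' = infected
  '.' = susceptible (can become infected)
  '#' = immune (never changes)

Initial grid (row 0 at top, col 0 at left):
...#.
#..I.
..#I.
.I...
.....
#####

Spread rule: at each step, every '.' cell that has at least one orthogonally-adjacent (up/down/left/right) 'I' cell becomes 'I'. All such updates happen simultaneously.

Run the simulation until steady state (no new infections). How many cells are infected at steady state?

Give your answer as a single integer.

Answer: 22

Derivation:
Step 0 (initial): 3 infected
Step 1: +8 new -> 11 infected
Step 2: +8 new -> 19 infected
Step 3: +2 new -> 21 infected
Step 4: +1 new -> 22 infected
Step 5: +0 new -> 22 infected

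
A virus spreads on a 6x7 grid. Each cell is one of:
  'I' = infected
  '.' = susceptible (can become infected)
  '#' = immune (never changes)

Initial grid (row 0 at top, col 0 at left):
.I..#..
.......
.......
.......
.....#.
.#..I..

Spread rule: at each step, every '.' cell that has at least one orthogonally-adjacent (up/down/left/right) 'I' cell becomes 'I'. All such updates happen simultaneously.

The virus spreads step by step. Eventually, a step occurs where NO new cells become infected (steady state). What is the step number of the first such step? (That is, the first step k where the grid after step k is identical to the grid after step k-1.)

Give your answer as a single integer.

Answer: 8

Derivation:
Step 0 (initial): 2 infected
Step 1: +6 new -> 8 infected
Step 2: +8 new -> 16 infected
Step 3: +9 new -> 25 infected
Step 4: +7 new -> 32 infected
Step 5: +3 new -> 35 infected
Step 6: +3 new -> 38 infected
Step 7: +1 new -> 39 infected
Step 8: +0 new -> 39 infected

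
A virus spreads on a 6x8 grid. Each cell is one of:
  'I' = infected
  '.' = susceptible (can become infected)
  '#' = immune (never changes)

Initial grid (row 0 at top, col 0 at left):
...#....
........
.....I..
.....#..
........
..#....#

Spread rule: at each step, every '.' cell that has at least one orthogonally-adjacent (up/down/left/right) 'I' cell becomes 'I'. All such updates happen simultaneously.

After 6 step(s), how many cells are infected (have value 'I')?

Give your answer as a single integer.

Step 0 (initial): 1 infected
Step 1: +3 new -> 4 infected
Step 2: +7 new -> 11 infected
Step 3: +9 new -> 20 infected
Step 4: +9 new -> 29 infected
Step 5: +7 new -> 36 infected
Step 6: +4 new -> 40 infected

Answer: 40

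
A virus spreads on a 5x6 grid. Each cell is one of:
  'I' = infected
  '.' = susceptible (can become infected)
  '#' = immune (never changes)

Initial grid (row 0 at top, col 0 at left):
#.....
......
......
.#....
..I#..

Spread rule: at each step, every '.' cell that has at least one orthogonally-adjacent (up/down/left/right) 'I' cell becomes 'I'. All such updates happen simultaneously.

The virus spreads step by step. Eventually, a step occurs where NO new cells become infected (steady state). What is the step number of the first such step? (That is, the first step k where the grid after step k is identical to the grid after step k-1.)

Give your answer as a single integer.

Answer: 8

Derivation:
Step 0 (initial): 1 infected
Step 1: +2 new -> 3 infected
Step 2: +3 new -> 6 infected
Step 3: +5 new -> 11 infected
Step 4: +7 new -> 18 infected
Step 5: +6 new -> 24 infected
Step 6: +2 new -> 26 infected
Step 7: +1 new -> 27 infected
Step 8: +0 new -> 27 infected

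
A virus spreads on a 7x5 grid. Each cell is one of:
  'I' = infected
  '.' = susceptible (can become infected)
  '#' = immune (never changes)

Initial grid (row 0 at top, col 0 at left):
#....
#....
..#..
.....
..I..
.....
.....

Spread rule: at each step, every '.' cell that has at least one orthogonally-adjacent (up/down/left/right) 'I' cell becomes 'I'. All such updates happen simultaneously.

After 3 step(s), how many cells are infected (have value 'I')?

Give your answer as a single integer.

Answer: 20

Derivation:
Step 0 (initial): 1 infected
Step 1: +4 new -> 5 infected
Step 2: +7 new -> 12 infected
Step 3: +8 new -> 20 infected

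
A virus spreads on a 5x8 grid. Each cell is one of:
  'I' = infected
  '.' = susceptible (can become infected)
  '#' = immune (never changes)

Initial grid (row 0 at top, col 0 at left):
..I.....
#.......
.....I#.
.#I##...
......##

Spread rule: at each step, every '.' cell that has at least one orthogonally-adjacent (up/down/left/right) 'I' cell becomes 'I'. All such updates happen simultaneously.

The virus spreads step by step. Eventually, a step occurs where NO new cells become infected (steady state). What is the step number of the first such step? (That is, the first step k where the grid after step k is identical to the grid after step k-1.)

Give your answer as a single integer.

Answer: 5

Derivation:
Step 0 (initial): 3 infected
Step 1: +8 new -> 11 infected
Step 2: +13 new -> 24 infected
Step 3: +6 new -> 30 infected
Step 4: +3 new -> 33 infected
Step 5: +0 new -> 33 infected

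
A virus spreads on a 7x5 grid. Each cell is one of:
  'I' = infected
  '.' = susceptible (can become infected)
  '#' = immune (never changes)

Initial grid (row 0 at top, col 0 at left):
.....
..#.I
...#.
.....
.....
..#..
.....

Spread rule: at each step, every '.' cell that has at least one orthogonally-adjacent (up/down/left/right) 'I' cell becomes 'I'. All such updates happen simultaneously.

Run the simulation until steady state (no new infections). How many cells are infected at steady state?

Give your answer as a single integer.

Answer: 32

Derivation:
Step 0 (initial): 1 infected
Step 1: +3 new -> 4 infected
Step 2: +2 new -> 6 infected
Step 3: +3 new -> 9 infected
Step 4: +4 new -> 13 infected
Step 5: +7 new -> 20 infected
Step 6: +5 new -> 25 infected
Step 7: +4 new -> 29 infected
Step 8: +2 new -> 31 infected
Step 9: +1 new -> 32 infected
Step 10: +0 new -> 32 infected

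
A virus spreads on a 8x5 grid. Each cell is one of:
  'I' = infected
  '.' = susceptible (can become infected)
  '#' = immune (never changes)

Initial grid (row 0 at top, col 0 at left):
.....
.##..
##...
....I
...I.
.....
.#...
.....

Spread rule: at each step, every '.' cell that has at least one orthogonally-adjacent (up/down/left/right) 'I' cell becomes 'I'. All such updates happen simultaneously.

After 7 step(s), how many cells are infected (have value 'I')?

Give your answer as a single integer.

Answer: 34

Derivation:
Step 0 (initial): 2 infected
Step 1: +5 new -> 7 infected
Step 2: +7 new -> 14 infected
Step 3: +9 new -> 23 infected
Step 4: +5 new -> 28 infected
Step 5: +3 new -> 31 infected
Step 6: +2 new -> 33 infected
Step 7: +1 new -> 34 infected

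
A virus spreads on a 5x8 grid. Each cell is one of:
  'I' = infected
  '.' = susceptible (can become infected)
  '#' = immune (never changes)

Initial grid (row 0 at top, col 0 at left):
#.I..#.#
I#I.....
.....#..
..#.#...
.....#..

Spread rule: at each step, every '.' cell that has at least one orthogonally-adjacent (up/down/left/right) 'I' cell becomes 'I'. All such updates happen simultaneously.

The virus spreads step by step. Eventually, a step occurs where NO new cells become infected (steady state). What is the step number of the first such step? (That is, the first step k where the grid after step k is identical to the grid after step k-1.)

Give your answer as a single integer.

Step 0 (initial): 3 infected
Step 1: +5 new -> 8 infected
Step 2: +5 new -> 13 infected
Step 3: +5 new -> 18 infected
Step 4: +3 new -> 21 infected
Step 5: +5 new -> 26 infected
Step 6: +2 new -> 28 infected
Step 7: +3 new -> 31 infected
Step 8: +1 new -> 32 infected
Step 9: +0 new -> 32 infected

Answer: 9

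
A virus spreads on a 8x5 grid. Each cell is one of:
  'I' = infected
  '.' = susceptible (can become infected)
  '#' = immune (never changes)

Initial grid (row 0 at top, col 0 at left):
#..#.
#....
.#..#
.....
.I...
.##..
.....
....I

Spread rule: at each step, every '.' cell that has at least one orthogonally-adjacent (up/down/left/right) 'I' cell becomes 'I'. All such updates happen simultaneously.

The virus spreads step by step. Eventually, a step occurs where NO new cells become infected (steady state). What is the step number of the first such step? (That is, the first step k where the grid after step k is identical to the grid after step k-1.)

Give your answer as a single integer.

Answer: 8

Derivation:
Step 0 (initial): 2 infected
Step 1: +5 new -> 7 infected
Step 2: +7 new -> 14 infected
Step 3: +8 new -> 22 infected
Step 4: +5 new -> 27 infected
Step 5: +3 new -> 30 infected
Step 6: +2 new -> 32 infected
Step 7: +1 new -> 33 infected
Step 8: +0 new -> 33 infected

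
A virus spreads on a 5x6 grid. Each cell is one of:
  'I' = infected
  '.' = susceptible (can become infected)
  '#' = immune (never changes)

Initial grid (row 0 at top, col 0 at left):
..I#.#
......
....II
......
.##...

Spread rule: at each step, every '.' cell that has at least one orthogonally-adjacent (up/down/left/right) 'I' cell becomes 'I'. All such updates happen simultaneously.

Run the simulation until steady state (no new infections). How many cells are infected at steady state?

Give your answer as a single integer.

Answer: 26

Derivation:
Step 0 (initial): 3 infected
Step 1: +7 new -> 10 infected
Step 2: +8 new -> 18 infected
Step 3: +4 new -> 22 infected
Step 4: +2 new -> 24 infected
Step 5: +1 new -> 25 infected
Step 6: +1 new -> 26 infected
Step 7: +0 new -> 26 infected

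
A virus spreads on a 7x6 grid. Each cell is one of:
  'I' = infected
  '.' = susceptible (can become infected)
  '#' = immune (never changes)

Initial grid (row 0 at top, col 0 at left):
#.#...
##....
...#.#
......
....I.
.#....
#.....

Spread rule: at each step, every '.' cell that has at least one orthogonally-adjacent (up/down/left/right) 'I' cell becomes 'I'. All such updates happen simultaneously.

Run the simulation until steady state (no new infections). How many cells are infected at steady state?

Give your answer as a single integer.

Answer: 33

Derivation:
Step 0 (initial): 1 infected
Step 1: +4 new -> 5 infected
Step 2: +7 new -> 12 infected
Step 3: +6 new -> 18 infected
Step 4: +7 new -> 25 infected
Step 5: +7 new -> 32 infected
Step 6: +1 new -> 33 infected
Step 7: +0 new -> 33 infected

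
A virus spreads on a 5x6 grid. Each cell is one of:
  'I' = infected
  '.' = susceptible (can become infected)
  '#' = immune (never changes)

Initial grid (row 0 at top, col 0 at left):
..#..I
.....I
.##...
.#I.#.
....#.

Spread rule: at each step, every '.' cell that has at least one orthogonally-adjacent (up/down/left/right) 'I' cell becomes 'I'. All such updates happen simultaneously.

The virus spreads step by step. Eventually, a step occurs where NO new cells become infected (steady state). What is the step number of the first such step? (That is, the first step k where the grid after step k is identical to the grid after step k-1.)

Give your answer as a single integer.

Step 0 (initial): 3 infected
Step 1: +5 new -> 8 infected
Step 2: +7 new -> 15 infected
Step 3: +3 new -> 18 infected
Step 4: +2 new -> 20 infected
Step 5: +3 new -> 23 infected
Step 6: +1 new -> 24 infected
Step 7: +0 new -> 24 infected

Answer: 7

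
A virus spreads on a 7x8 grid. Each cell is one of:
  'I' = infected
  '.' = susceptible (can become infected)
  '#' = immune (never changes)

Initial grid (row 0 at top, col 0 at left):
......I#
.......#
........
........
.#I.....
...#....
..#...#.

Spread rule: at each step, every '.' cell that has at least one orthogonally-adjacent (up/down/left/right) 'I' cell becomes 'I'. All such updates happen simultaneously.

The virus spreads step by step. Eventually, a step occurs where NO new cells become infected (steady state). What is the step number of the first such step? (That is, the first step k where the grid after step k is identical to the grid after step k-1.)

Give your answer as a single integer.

Step 0 (initial): 2 infected
Step 1: +5 new -> 7 infected
Step 2: +8 new -> 15 infected
Step 3: +14 new -> 29 infected
Step 4: +12 new -> 41 infected
Step 5: +6 new -> 47 infected
Step 6: +2 new -> 49 infected
Step 7: +1 new -> 50 infected
Step 8: +0 new -> 50 infected

Answer: 8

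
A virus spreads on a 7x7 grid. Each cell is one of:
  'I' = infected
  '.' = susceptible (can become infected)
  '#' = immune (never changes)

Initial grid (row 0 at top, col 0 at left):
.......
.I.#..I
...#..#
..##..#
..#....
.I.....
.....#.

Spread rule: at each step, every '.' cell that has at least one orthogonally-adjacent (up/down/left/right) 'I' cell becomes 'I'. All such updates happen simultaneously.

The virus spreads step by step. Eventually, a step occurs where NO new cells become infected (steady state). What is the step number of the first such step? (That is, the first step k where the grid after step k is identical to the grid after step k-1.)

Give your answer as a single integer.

Step 0 (initial): 3 infected
Step 1: +10 new -> 13 infected
Step 2: +12 new -> 25 infected
Step 3: +8 new -> 33 infected
Step 4: +5 new -> 38 infected
Step 5: +2 new -> 40 infected
Step 6: +1 new -> 41 infected
Step 7: +0 new -> 41 infected

Answer: 7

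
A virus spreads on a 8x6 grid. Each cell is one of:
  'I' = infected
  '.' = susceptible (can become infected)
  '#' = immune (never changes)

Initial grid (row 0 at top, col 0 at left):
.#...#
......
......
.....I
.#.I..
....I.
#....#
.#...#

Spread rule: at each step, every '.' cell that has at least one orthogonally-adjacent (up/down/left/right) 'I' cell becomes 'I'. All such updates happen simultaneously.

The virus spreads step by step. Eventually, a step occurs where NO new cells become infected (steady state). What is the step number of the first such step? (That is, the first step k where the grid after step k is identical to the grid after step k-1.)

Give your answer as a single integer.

Step 0 (initial): 3 infected
Step 1: +9 new -> 12 infected
Step 2: +7 new -> 19 infected
Step 3: +7 new -> 26 infected
Step 4: +8 new -> 34 infected
Step 5: +4 new -> 38 infected
Step 6: +1 new -> 39 infected
Step 7: +1 new -> 40 infected
Step 8: +0 new -> 40 infected

Answer: 8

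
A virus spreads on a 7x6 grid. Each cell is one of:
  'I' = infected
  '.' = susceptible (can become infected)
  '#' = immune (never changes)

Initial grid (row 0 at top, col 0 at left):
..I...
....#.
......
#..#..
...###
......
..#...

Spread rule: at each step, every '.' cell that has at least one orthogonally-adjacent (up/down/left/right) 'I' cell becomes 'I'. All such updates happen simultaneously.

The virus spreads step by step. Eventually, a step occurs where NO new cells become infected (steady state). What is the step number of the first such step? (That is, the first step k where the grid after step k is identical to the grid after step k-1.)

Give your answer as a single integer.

Answer: 10

Derivation:
Step 0 (initial): 1 infected
Step 1: +3 new -> 4 infected
Step 2: +5 new -> 9 infected
Step 3: +5 new -> 14 infected
Step 4: +5 new -> 19 infected
Step 5: +4 new -> 23 infected
Step 6: +4 new -> 27 infected
Step 7: +4 new -> 31 infected
Step 8: +3 new -> 34 infected
Step 9: +1 new -> 35 infected
Step 10: +0 new -> 35 infected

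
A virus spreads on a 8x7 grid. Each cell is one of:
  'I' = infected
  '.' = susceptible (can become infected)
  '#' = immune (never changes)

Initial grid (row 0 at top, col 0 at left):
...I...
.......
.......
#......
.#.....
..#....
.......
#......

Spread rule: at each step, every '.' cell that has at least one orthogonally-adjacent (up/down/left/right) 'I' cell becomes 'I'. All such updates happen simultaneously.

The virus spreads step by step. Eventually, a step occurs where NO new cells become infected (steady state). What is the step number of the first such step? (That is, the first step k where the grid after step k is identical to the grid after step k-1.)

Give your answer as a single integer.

Answer: 12

Derivation:
Step 0 (initial): 1 infected
Step 1: +3 new -> 4 infected
Step 2: +5 new -> 9 infected
Step 3: +7 new -> 16 infected
Step 4: +7 new -> 23 infected
Step 5: +7 new -> 30 infected
Step 6: +4 new -> 34 infected
Step 7: +5 new -> 39 infected
Step 8: +5 new -> 44 infected
Step 9: +5 new -> 49 infected
Step 10: +2 new -> 51 infected
Step 11: +1 new -> 52 infected
Step 12: +0 new -> 52 infected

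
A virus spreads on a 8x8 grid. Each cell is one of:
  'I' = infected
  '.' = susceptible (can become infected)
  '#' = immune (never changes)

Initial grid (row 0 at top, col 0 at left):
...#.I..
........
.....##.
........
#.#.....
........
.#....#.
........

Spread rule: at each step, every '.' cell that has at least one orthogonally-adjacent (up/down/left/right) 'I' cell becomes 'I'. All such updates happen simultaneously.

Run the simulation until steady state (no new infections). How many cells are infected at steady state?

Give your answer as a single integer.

Step 0 (initial): 1 infected
Step 1: +3 new -> 4 infected
Step 2: +3 new -> 7 infected
Step 3: +3 new -> 10 infected
Step 4: +4 new -> 14 infected
Step 5: +7 new -> 21 infected
Step 6: +9 new -> 30 infected
Step 7: +8 new -> 38 infected
Step 8: +8 new -> 46 infected
Step 9: +5 new -> 51 infected
Step 10: +3 new -> 54 infected
Step 11: +2 new -> 56 infected
Step 12: +1 new -> 57 infected
Step 13: +0 new -> 57 infected

Answer: 57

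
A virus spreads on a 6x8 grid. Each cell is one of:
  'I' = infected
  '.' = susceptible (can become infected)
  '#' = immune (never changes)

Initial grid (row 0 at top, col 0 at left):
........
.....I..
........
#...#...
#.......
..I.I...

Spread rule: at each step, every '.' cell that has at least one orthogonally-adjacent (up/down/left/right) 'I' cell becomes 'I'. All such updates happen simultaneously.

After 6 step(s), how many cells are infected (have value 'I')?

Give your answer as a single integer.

Answer: 45

Derivation:
Step 0 (initial): 3 infected
Step 1: +9 new -> 12 infected
Step 2: +13 new -> 25 infected
Step 3: +11 new -> 36 infected
Step 4: +5 new -> 41 infected
Step 5: +3 new -> 44 infected
Step 6: +1 new -> 45 infected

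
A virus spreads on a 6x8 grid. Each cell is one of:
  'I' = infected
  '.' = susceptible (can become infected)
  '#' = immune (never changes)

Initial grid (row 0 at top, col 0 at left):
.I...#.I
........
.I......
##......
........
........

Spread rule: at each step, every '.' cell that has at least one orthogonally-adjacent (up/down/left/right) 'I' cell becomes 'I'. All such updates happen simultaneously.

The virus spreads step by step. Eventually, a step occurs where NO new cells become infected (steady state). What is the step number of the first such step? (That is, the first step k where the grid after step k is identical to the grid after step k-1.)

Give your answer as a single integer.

Step 0 (initial): 3 infected
Step 1: +7 new -> 10 infected
Step 2: +7 new -> 17 infected
Step 3: +8 new -> 25 infected
Step 4: +8 new -> 33 infected
Step 5: +7 new -> 40 infected
Step 6: +4 new -> 44 infected
Step 7: +1 new -> 45 infected
Step 8: +0 new -> 45 infected

Answer: 8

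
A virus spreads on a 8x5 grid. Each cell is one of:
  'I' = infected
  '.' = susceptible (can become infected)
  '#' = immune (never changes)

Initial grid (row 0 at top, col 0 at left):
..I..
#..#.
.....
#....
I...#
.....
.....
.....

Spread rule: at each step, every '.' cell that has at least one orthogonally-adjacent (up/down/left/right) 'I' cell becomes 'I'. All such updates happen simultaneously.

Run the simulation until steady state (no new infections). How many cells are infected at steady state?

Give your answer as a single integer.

Step 0 (initial): 2 infected
Step 1: +5 new -> 7 infected
Step 2: +8 new -> 15 infected
Step 3: +8 new -> 23 infected
Step 4: +6 new -> 29 infected
Step 5: +4 new -> 33 infected
Step 6: +2 new -> 35 infected
Step 7: +1 new -> 36 infected
Step 8: +0 new -> 36 infected

Answer: 36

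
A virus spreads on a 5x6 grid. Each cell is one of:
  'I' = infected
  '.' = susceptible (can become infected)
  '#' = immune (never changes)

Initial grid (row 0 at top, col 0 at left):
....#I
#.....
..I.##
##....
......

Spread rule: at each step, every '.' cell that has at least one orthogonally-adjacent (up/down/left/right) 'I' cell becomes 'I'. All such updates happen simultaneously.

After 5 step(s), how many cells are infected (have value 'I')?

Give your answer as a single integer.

Answer: 24

Derivation:
Step 0 (initial): 2 infected
Step 1: +5 new -> 7 infected
Step 2: +7 new -> 14 infected
Step 3: +5 new -> 19 infected
Step 4: +4 new -> 23 infected
Step 5: +1 new -> 24 infected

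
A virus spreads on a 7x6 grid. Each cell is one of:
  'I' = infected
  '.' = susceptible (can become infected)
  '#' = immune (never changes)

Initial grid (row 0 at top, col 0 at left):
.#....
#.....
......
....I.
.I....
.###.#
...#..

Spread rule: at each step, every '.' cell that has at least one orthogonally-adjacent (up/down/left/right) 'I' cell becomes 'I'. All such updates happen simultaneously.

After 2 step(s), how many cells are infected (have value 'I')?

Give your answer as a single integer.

Answer: 19

Derivation:
Step 0 (initial): 2 infected
Step 1: +7 new -> 9 infected
Step 2: +10 new -> 19 infected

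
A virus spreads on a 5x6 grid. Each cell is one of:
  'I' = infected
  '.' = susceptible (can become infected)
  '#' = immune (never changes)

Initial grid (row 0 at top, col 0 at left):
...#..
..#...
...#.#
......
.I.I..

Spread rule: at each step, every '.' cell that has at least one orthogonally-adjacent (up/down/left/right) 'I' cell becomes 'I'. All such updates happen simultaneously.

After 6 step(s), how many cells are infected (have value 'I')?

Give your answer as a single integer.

Answer: 26

Derivation:
Step 0 (initial): 2 infected
Step 1: +5 new -> 7 infected
Step 2: +5 new -> 12 infected
Step 3: +5 new -> 17 infected
Step 4: +3 new -> 20 infected
Step 5: +5 new -> 25 infected
Step 6: +1 new -> 26 infected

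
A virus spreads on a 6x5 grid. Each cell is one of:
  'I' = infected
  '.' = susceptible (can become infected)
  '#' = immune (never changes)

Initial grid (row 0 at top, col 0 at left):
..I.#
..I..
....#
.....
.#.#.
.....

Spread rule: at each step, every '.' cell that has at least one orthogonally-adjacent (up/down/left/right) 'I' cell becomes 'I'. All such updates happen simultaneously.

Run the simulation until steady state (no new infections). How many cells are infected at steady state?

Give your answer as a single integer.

Step 0 (initial): 2 infected
Step 1: +5 new -> 7 infected
Step 2: +6 new -> 13 infected
Step 3: +4 new -> 17 infected
Step 4: +3 new -> 20 infected
Step 5: +4 new -> 24 infected
Step 6: +2 new -> 26 infected
Step 7: +0 new -> 26 infected

Answer: 26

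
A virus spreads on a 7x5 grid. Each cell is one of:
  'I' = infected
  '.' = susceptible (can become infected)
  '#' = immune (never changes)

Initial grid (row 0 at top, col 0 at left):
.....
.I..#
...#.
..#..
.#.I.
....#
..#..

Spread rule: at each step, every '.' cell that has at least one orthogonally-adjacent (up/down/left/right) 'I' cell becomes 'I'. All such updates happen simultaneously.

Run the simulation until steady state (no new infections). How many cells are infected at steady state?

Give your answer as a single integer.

Step 0 (initial): 2 infected
Step 1: +8 new -> 10 infected
Step 2: +9 new -> 19 infected
Step 3: +5 new -> 24 infected
Step 4: +4 new -> 28 infected
Step 5: +1 new -> 29 infected
Step 6: +0 new -> 29 infected

Answer: 29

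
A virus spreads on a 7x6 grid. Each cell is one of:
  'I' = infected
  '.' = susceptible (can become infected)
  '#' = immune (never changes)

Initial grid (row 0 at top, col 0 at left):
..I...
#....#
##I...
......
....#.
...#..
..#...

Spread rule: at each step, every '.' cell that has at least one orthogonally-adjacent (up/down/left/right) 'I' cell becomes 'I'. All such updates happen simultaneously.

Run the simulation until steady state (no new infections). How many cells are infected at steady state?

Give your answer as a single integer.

Step 0 (initial): 2 infected
Step 1: +5 new -> 7 infected
Step 2: +8 new -> 15 infected
Step 3: +8 new -> 23 infected
Step 4: +3 new -> 26 infected
Step 5: +3 new -> 29 infected
Step 6: +2 new -> 31 infected
Step 7: +2 new -> 33 infected
Step 8: +1 new -> 34 infected
Step 9: +1 new -> 35 infected
Step 10: +0 new -> 35 infected

Answer: 35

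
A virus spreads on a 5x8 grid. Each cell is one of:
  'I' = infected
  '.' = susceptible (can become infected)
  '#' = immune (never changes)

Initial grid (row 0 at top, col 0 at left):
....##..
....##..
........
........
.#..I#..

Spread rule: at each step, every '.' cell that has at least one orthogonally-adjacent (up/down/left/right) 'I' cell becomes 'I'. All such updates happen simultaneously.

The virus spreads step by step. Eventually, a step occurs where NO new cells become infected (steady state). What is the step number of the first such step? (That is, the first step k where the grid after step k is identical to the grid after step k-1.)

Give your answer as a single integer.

Answer: 9

Derivation:
Step 0 (initial): 1 infected
Step 1: +2 new -> 3 infected
Step 2: +4 new -> 7 infected
Step 3: +4 new -> 11 infected
Step 4: +6 new -> 17 infected
Step 5: +7 new -> 24 infected
Step 6: +6 new -> 30 infected
Step 7: +3 new -> 33 infected
Step 8: +1 new -> 34 infected
Step 9: +0 new -> 34 infected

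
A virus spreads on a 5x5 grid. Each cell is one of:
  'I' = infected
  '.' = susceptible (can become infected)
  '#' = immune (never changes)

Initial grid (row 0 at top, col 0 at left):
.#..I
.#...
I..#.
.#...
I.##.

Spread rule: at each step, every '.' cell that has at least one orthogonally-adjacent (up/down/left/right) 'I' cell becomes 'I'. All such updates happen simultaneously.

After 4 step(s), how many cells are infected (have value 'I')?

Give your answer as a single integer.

Step 0 (initial): 3 infected
Step 1: +6 new -> 9 infected
Step 2: +5 new -> 14 infected
Step 3: +3 new -> 17 infected
Step 4: +2 new -> 19 infected

Answer: 19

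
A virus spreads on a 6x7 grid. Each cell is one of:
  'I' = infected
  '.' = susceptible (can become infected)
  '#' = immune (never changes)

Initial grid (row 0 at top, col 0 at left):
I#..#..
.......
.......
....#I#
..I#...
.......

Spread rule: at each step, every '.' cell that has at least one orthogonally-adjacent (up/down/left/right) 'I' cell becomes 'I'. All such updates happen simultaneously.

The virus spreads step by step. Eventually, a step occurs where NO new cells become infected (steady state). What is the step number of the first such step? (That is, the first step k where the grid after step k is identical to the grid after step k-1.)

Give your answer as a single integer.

Answer: 6

Derivation:
Step 0 (initial): 3 infected
Step 1: +6 new -> 9 infected
Step 2: +14 new -> 23 infected
Step 3: +10 new -> 33 infected
Step 4: +3 new -> 36 infected
Step 5: +1 new -> 37 infected
Step 6: +0 new -> 37 infected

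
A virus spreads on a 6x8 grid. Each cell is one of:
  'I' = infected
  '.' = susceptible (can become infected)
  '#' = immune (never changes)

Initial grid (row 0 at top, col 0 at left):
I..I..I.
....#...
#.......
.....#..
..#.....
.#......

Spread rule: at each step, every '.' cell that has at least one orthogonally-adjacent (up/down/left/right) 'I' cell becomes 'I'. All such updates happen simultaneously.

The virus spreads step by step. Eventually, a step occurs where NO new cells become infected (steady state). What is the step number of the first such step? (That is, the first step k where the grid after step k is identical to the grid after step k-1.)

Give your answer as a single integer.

Step 0 (initial): 3 infected
Step 1: +8 new -> 11 infected
Step 2: +6 new -> 17 infected
Step 3: +7 new -> 24 infected
Step 4: +6 new -> 30 infected
Step 5: +7 new -> 37 infected
Step 6: +5 new -> 42 infected
Step 7: +1 new -> 43 infected
Step 8: +0 new -> 43 infected

Answer: 8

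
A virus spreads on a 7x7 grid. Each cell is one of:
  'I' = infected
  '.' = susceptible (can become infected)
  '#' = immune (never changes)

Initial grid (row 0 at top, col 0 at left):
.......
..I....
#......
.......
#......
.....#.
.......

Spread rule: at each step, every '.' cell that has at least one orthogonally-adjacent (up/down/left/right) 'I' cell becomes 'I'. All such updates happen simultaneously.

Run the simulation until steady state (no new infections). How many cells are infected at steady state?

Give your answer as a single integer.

Answer: 46

Derivation:
Step 0 (initial): 1 infected
Step 1: +4 new -> 5 infected
Step 2: +7 new -> 12 infected
Step 3: +7 new -> 19 infected
Step 4: +8 new -> 27 infected
Step 5: +7 new -> 34 infected
Step 6: +6 new -> 40 infected
Step 7: +3 new -> 43 infected
Step 8: +2 new -> 45 infected
Step 9: +1 new -> 46 infected
Step 10: +0 new -> 46 infected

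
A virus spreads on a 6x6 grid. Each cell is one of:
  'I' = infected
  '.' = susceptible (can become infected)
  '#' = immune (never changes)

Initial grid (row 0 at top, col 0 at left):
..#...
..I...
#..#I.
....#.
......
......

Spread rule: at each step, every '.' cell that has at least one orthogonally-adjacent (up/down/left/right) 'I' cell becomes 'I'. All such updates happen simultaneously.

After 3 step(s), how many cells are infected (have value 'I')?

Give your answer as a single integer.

Answer: 21

Derivation:
Step 0 (initial): 2 infected
Step 1: +5 new -> 7 infected
Step 2: +8 new -> 15 infected
Step 3: +6 new -> 21 infected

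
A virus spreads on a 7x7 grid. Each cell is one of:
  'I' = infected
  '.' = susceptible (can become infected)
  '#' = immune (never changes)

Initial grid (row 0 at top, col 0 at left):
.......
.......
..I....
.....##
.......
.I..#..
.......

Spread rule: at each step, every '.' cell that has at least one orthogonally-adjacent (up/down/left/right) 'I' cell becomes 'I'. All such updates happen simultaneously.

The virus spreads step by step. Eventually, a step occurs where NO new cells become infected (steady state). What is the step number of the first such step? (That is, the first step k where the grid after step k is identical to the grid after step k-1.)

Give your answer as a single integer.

Answer: 8

Derivation:
Step 0 (initial): 2 infected
Step 1: +8 new -> 10 infected
Step 2: +12 new -> 22 infected
Step 3: +9 new -> 31 infected
Step 4: +6 new -> 37 infected
Step 5: +4 new -> 41 infected
Step 6: +4 new -> 45 infected
Step 7: +1 new -> 46 infected
Step 8: +0 new -> 46 infected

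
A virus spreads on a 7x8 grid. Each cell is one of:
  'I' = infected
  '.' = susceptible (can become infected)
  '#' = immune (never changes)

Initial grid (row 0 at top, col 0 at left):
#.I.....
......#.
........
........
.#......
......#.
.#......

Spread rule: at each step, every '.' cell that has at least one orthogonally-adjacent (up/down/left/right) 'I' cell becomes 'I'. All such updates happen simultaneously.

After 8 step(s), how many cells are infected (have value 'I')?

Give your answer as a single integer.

Step 0 (initial): 1 infected
Step 1: +3 new -> 4 infected
Step 2: +4 new -> 8 infected
Step 3: +6 new -> 14 infected
Step 4: +7 new -> 21 infected
Step 5: +6 new -> 27 infected
Step 6: +8 new -> 35 infected
Step 7: +6 new -> 41 infected
Step 8: +5 new -> 46 infected

Answer: 46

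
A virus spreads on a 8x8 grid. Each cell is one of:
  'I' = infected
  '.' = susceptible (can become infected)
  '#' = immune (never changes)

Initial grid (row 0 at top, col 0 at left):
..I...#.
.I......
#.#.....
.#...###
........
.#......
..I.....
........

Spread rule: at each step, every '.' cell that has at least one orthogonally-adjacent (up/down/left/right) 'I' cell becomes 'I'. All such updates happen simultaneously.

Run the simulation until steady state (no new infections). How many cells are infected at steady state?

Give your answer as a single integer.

Step 0 (initial): 3 infected
Step 1: +9 new -> 12 infected
Step 2: +9 new -> 21 infected
Step 3: +11 new -> 32 infected
Step 4: +8 new -> 40 infected
Step 5: +8 new -> 48 infected
Step 6: +5 new -> 53 infected
Step 7: +3 new -> 56 infected
Step 8: +0 new -> 56 infected

Answer: 56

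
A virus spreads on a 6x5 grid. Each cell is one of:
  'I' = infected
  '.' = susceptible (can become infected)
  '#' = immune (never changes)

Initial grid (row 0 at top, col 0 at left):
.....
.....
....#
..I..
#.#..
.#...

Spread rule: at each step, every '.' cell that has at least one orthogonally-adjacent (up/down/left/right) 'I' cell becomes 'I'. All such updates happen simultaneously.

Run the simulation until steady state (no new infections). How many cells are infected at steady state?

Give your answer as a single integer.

Answer: 25

Derivation:
Step 0 (initial): 1 infected
Step 1: +3 new -> 4 infected
Step 2: +7 new -> 11 infected
Step 3: +6 new -> 17 infected
Step 4: +6 new -> 23 infected
Step 5: +2 new -> 25 infected
Step 6: +0 new -> 25 infected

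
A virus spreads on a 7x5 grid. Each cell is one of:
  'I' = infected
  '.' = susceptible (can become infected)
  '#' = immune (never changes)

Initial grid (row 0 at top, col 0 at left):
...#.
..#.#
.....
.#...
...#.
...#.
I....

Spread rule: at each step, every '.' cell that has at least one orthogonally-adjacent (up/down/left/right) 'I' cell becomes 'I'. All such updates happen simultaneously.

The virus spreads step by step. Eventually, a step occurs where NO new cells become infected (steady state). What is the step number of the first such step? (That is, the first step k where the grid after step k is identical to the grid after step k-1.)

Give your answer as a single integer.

Answer: 9

Derivation:
Step 0 (initial): 1 infected
Step 1: +2 new -> 3 infected
Step 2: +3 new -> 6 infected
Step 3: +4 new -> 10 infected
Step 4: +3 new -> 13 infected
Step 5: +4 new -> 17 infected
Step 6: +5 new -> 22 infected
Step 7: +3 new -> 25 infected
Step 8: +3 new -> 28 infected
Step 9: +0 new -> 28 infected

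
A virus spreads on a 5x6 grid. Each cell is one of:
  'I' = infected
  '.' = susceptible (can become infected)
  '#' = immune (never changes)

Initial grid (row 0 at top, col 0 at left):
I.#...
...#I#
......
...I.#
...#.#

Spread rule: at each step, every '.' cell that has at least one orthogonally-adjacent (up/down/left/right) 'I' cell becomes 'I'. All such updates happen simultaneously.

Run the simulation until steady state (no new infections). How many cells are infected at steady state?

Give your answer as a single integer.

Step 0 (initial): 3 infected
Step 1: +7 new -> 10 infected
Step 2: +9 new -> 19 infected
Step 3: +4 new -> 23 infected
Step 4: +1 new -> 24 infected
Step 5: +0 new -> 24 infected

Answer: 24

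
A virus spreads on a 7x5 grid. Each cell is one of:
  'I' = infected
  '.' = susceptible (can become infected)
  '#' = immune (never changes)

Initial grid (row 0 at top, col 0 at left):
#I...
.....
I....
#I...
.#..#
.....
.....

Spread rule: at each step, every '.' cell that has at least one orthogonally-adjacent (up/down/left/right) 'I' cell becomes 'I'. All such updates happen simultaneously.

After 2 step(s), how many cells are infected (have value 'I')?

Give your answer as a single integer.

Step 0 (initial): 3 infected
Step 1: +5 new -> 8 infected
Step 2: +5 new -> 13 infected

Answer: 13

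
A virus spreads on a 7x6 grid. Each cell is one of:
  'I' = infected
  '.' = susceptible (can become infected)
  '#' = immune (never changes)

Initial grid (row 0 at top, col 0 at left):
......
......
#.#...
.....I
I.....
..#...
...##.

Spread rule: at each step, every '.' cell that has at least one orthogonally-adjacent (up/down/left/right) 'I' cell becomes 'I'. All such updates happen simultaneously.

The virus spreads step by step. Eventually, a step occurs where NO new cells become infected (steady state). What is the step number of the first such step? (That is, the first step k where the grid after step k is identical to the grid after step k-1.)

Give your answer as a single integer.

Answer: 7

Derivation:
Step 0 (initial): 2 infected
Step 1: +6 new -> 8 infected
Step 2: +9 new -> 17 infected
Step 3: +9 new -> 26 infected
Step 4: +5 new -> 31 infected
Step 5: +4 new -> 35 infected
Step 6: +2 new -> 37 infected
Step 7: +0 new -> 37 infected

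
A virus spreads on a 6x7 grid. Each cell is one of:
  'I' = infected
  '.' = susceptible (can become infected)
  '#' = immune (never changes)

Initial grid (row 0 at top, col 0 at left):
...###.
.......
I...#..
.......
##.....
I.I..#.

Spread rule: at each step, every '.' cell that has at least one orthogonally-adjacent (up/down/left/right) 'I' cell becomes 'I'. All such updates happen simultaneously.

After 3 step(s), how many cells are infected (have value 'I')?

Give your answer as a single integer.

Step 0 (initial): 3 infected
Step 1: +6 new -> 9 infected
Step 2: +7 new -> 16 infected
Step 3: +5 new -> 21 infected

Answer: 21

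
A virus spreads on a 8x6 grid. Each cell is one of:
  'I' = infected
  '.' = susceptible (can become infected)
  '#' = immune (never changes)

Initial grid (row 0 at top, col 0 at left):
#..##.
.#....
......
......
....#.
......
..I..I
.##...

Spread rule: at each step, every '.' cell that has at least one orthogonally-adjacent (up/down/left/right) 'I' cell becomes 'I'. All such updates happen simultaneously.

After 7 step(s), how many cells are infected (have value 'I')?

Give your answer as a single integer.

Answer: 41

Derivation:
Step 0 (initial): 2 infected
Step 1: +6 new -> 8 infected
Step 2: +8 new -> 16 infected
Step 3: +6 new -> 22 infected
Step 4: +6 new -> 28 infected
Step 5: +6 new -> 34 infected
Step 6: +5 new -> 39 infected
Step 7: +2 new -> 41 infected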